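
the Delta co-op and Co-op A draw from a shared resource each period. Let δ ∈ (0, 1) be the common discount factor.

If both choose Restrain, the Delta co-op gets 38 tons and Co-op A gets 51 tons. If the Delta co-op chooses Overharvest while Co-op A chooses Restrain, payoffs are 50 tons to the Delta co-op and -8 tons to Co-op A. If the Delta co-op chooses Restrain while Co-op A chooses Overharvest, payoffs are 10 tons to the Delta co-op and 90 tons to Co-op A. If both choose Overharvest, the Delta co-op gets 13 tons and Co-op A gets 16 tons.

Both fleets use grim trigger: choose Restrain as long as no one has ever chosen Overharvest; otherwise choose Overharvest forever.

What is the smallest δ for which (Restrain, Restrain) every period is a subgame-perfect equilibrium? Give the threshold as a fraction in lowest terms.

the Delta co-op's threshold: (50−38)/(50−13) = 12/37.
Co-op A's threshold: (90−51)/(90−16) = 39/74.
12/37 < 39/74, so Co-op A binds and δ* = 39/74.

39/74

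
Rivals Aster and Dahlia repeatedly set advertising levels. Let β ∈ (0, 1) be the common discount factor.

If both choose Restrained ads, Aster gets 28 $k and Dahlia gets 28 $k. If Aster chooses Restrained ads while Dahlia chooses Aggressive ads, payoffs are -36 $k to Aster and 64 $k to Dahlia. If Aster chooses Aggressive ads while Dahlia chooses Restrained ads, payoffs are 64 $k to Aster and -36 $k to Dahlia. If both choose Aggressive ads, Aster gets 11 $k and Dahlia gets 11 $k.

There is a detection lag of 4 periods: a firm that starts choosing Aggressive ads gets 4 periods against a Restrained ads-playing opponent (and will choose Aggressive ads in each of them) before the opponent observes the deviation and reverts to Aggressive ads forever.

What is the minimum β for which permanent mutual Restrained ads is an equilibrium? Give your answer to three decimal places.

Deviating for the 4 undetected periods gains 64−28 = 36 per period over cooperation, then loses 28−11 = 17 per period forever once punishment starts.
Gain: 36(1 + β + … + β^3); loss: 17·β^4/(1−β).
No profitable deviation ⇔ 36(1−β^4) ≤ 17·β^4, i.e. β^4 ≥ 36/(36+17) = 36/53.
Hence β ≥ (36/53)^(1/4) ≈ 0.908.

0.908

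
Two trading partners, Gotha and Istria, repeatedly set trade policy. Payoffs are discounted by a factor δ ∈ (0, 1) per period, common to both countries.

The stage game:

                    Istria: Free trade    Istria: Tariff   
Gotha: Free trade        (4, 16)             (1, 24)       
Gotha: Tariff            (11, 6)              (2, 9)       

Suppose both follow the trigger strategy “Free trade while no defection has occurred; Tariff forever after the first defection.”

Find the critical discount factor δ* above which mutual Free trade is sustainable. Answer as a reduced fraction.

Gotha's threshold: (11−4)/(11−2) = 7/9.
Istria's threshold: (24−16)/(24−9) = 8/15.
7/9 > 8/15, so Gotha binds and δ* = 7/9.

7/9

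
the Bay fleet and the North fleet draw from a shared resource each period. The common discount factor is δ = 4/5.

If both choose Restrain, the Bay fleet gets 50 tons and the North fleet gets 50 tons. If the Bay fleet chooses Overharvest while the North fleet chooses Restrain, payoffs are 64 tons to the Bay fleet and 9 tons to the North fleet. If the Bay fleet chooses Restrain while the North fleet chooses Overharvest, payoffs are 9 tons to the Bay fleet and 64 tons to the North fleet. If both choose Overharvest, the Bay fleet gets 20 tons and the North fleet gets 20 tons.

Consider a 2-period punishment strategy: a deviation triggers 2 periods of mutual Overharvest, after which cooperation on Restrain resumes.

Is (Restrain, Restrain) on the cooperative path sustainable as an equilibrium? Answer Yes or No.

A one-shot deviation gives 64 now, then 20 for 2 periods, then back to 50.
Gain from deviating: (64−50) today; loss: (50−20) in each of the next 2 periods.
No-deviation condition: (50−20)(δ+…+δ^2) ≥ 64−50, i.e. δ+…+δ^2 ≥ 7/15.
At δ = 4/5: δ+…+δ^2 = 1.4400 ≥ 0.4667.
So cooperation is sustainable.

Yes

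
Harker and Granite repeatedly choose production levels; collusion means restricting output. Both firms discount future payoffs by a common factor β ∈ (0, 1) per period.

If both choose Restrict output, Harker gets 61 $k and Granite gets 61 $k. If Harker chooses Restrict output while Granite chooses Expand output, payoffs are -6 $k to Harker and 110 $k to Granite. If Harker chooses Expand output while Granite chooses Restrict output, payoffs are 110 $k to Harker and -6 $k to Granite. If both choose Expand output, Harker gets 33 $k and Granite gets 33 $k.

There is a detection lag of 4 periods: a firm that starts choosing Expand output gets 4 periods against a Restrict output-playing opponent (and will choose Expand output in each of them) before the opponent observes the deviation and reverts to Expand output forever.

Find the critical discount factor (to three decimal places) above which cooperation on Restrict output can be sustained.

0.893

The best deviation is to choose Expand output for all 4 undetected periods, earning 110 each, then 33 forever once detected.
Deviation value: 110(1−β^4)/(1−β) + 33β^4/(1−β); cooperation value: 61/(1−β).
IC: 61 ≥ 110(1−β^4) + 33β^4 = 110 − 77β^4.
So β^4 ≥ 49/77 = 7/11, giving β ≥ (7/11)^(1/4) ≈ 0.893.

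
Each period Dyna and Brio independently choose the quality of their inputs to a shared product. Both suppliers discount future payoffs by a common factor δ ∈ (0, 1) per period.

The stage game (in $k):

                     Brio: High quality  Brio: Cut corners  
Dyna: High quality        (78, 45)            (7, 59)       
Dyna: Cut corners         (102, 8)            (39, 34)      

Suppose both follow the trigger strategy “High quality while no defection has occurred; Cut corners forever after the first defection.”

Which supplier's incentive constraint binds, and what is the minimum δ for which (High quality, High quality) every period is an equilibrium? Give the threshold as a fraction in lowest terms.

Brio; δ ≥ 14/25

Dyna's threshold: (102−78)/(102−39) = 8/21.
Brio's threshold: (59−45)/(59−34) = 14/25.
8/21 < 14/25, so Brio binds and δ* = 14/25.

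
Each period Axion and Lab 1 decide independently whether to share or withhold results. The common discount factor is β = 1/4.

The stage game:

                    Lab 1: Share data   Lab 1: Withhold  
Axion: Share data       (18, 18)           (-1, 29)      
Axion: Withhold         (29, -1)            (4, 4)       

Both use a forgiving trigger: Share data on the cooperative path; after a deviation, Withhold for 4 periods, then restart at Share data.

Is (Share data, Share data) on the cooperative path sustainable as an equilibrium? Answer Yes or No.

IC: β+…+β^4 ≥ (29−18)/(18−4) = 11/14.
At β = 1/4: partial sum = 0.3320 < 0.7857. Cooperation not sustainable.

No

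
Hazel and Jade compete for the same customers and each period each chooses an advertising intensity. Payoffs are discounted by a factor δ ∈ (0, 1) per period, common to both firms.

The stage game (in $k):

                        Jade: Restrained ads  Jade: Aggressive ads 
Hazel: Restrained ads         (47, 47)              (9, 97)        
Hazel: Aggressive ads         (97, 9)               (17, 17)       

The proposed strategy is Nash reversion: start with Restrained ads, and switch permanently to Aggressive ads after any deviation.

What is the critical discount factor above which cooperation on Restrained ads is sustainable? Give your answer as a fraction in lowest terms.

5/8

47/(1−δ) ≥ 97 + 17δ/(1−δ)
47 ≥ 97 − 80δ
δ ≥ 50/80 = 5/8.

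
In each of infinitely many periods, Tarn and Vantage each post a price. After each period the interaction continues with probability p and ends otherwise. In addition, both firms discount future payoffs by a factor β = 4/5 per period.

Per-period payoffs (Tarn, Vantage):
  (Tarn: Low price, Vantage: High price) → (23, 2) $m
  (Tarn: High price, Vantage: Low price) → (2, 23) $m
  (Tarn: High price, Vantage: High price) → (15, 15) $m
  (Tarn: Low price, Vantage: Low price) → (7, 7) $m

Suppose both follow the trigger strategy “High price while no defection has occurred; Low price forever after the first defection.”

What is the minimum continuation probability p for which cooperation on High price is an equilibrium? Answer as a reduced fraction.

With continuation probability p and discount β, the effective per-period discount factor is βp.
Grim-trigger IC: βp ≥ (23−15)/(23−7) = 1/2.
So p ≥ (1/2)/(4/5) = 5/8.

5/8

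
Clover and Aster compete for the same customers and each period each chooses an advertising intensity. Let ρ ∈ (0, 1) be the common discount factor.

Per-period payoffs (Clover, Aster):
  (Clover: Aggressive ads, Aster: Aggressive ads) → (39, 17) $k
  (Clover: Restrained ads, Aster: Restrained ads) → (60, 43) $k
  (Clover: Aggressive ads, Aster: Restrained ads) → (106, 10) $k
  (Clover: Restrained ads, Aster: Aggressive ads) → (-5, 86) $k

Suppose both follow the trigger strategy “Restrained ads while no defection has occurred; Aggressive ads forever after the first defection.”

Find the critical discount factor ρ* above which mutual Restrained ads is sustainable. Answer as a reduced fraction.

46/67

Clover: cooperation gives 60 each period; deviation gives 106 once then 39 forever.
  60/(1−ρ) ≥ 106 + 39ρ/(1−ρ) ⇒ ρ ≥ 46/67.
Aster: cooperation gives 43 each period; deviation gives 86 once then 17 forever.
  ρ ≥ 43/69.
Both must hold, so the binding constraint is Clover's: ρ ≥ 46/67.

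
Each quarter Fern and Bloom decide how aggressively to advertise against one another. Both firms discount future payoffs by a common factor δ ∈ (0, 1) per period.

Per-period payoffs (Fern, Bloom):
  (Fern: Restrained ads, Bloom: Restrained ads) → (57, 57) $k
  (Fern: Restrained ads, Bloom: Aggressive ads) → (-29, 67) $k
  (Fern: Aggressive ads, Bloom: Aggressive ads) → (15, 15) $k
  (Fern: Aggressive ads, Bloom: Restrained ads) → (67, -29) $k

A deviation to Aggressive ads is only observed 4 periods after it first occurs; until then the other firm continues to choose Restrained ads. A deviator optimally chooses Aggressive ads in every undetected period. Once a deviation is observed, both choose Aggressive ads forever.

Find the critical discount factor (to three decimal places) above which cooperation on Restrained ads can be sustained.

0.662

Deviating for the 4 undetected periods gains 67−57 = 10 per period over cooperation, then loses 57−15 = 42 per period forever once punishment starts.
Gain: 10(1 + δ + … + δ^3); loss: 42·δ^4/(1−δ).
No profitable deviation ⇔ 10(1−δ^4) ≤ 42·δ^4, i.e. δ^4 ≥ 10/(10+42) = 5/26.
Hence δ ≥ (5/26)^(1/4) ≈ 0.662.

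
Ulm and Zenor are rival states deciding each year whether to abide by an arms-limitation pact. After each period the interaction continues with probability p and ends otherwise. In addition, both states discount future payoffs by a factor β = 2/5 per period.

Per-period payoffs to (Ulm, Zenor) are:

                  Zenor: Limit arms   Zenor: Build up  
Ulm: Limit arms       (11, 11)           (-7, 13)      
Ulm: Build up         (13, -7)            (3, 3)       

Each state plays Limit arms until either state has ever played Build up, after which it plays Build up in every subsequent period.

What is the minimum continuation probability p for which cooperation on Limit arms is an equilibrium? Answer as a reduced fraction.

1/2

With continuation probability p and discount β, the effective per-period discount factor is βp.
Grim-trigger IC: βp ≥ (13−11)/(13−3) = 1/5.
So p ≥ (1/5)/(2/5) = 1/2.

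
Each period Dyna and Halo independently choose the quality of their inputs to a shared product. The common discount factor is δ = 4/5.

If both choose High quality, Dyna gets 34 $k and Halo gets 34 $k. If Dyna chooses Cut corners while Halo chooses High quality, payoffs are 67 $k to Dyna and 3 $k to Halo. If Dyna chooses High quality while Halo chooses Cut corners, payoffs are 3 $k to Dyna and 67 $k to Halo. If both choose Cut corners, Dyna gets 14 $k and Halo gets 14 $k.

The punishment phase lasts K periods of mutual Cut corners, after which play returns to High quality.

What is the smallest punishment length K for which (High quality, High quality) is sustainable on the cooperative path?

Need Σ_{k=1}^{K} δ^k ≥ (67−34)/(34−14) = 1.6500 at δ = 4/5.
At K = 2 the sum is 1.4400 < 1.6500; at K = 3 it is 1.9520 ≥ 1.6500.
So the minimum punishment length is K = 3.

3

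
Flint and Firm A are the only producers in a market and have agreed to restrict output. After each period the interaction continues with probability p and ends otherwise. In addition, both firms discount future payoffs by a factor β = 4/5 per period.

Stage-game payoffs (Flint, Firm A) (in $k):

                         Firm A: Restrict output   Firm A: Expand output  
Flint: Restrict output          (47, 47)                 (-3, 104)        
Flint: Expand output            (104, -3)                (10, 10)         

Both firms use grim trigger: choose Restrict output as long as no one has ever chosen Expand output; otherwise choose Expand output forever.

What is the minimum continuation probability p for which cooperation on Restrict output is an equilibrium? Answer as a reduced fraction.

With continuation probability p and discount β, the effective per-period discount factor is βp.
Grim-trigger IC: βp ≥ (104−47)/(104−10) = 57/94.
So p ≥ (57/94)/(4/5) = 285/376.

285/376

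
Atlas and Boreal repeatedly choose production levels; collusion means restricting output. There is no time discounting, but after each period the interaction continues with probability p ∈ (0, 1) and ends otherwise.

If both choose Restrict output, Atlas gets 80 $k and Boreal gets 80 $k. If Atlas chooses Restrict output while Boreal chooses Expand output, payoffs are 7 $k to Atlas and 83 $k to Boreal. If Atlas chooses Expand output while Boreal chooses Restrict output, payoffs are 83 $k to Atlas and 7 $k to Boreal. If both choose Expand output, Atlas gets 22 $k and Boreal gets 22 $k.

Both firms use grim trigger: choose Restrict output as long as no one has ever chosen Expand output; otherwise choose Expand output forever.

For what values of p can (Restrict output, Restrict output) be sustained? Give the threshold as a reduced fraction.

3/61

With no time discounting, the continuation probability p plays the role of the discount factor.
Grim-trigger IC: 80/(1−p) ≥ 83 + 22p/(1−p) ⇒ p ≥ (83−80)/(83−22) = 3/61.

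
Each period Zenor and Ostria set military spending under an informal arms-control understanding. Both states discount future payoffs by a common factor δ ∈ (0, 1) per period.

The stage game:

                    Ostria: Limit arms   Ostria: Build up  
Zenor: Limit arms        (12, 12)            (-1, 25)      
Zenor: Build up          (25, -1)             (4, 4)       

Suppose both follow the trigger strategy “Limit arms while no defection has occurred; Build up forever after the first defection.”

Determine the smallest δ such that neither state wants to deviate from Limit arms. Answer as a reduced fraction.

One-period gain from deviating is 25 − 12 = 13. The loss is 12 − 4 = 8 in every subsequent period, with present value 8·δ/(1−δ).
Deviation is unprofitable when 8·δ/(1−δ) ≥ 13, i.e. δ/(1−δ) ≥ 13/8.
Equivalently δ ≥ 13/(13+8) = 13/21.

13/21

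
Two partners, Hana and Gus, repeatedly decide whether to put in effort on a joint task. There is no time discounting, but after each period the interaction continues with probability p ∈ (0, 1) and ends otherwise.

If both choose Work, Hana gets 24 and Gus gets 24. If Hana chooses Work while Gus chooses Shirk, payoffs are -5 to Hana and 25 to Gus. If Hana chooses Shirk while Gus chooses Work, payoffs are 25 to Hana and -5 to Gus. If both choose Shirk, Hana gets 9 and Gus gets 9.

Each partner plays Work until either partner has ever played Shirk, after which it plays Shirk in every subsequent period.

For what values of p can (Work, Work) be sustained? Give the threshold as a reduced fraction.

With no time discounting, the continuation probability p plays the role of the discount factor.
Grim-trigger IC: 24/(1−p) ≥ 25 + 9p/(1−p) ⇒ p ≥ (25−24)/(25−9) = 1/16.

1/16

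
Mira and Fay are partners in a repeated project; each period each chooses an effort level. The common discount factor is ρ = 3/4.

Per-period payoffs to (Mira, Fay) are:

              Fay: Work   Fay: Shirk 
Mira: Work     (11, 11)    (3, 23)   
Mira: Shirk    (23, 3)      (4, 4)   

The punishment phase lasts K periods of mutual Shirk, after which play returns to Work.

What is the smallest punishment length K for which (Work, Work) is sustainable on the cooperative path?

Need Σ_{k=1}^{K} ρ^k ≥ (23−11)/(11−4) = 1.7143 at ρ = 3/4.
At K = 2 the sum is 1.3125 < 1.7143; at K = 3 it is 1.7344 ≥ 1.7143.
So the minimum punishment length is K = 3.

3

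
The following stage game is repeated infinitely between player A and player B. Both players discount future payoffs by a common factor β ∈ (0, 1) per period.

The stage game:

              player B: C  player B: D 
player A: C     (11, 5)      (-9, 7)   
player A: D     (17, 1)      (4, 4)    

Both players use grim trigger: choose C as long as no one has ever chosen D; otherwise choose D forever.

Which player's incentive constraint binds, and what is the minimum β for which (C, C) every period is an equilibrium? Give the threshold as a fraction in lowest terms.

player B; β ≥ 2/3

player A's threshold: (17−11)/(17−4) = 6/13.
player B's threshold: (7−5)/(7−4) = 2/3.
6/13 < 2/3, so player B binds and β* = 2/3.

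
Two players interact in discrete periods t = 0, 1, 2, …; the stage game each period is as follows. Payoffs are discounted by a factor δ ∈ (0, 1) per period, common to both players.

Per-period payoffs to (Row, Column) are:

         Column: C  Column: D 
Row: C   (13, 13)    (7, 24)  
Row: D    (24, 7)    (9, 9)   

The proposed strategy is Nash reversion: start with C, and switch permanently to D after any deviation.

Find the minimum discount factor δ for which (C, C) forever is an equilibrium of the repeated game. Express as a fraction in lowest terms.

Under grim trigger the critical discount factor is (T−C)/(T−P) with T = 24, C = 13, P = 9.
δ* = (24−13)/(24−9) = 11/15.

11/15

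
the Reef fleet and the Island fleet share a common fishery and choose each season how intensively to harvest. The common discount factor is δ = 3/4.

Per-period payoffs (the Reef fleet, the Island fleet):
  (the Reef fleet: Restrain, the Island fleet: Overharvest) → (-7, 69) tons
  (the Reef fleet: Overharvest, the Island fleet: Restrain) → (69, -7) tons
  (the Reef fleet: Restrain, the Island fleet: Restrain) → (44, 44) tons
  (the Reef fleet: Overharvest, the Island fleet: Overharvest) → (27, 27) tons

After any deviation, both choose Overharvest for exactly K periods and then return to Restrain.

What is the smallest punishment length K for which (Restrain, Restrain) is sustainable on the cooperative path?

3

Need Σ_{k=1}^{K} δ^k ≥ (69−44)/(44−27) = 1.4706 at δ = 3/4.
At K = 2 the sum is 1.3125 < 1.4706; at K = 3 it is 1.7344 ≥ 1.4706.
So the minimum punishment length is K = 3.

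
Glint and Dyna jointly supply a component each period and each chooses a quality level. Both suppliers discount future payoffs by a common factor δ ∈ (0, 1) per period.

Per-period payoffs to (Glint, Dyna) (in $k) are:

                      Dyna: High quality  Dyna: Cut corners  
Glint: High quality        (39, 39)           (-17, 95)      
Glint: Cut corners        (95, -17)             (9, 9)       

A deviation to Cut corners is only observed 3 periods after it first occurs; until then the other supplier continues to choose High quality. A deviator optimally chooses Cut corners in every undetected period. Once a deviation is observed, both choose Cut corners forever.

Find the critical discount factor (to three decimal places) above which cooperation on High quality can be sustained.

0.867

A deviator earns 95 for 3 periods, then 9 forever; cooperating earns 39 forever. Multiplying the IC by (1−δ):
39 ≥ 95(1−δ^3) + 9δ^3, so 86·δ^3 ≥ 56 and δ^3 ≥ 28/43.
δ ≥ (28/43)^(1/3) ≈ 0.867.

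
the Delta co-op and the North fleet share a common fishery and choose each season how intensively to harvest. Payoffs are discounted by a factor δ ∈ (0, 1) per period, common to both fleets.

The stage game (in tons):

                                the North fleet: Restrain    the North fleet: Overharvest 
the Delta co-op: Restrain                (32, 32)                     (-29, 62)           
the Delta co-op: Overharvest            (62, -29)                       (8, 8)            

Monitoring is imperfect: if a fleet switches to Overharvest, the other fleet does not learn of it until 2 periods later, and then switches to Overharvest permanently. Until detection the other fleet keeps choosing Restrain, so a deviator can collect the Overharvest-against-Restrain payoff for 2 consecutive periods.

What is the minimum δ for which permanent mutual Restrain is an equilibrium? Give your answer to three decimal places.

0.745

The best deviation is to choose Overharvest for all 2 undetected periods, earning 62 each, then 8 forever once detected.
Deviation value: 62(1−δ^2)/(1−δ) + 8δ^2/(1−δ); cooperation value: 32/(1−δ).
IC: 32 ≥ 62(1−δ^2) + 8δ^2 = 62 − 54δ^2.
So δ^2 ≥ 30/54 = 5/9, giving δ ≥ (5/9)^(1/2) ≈ 0.745.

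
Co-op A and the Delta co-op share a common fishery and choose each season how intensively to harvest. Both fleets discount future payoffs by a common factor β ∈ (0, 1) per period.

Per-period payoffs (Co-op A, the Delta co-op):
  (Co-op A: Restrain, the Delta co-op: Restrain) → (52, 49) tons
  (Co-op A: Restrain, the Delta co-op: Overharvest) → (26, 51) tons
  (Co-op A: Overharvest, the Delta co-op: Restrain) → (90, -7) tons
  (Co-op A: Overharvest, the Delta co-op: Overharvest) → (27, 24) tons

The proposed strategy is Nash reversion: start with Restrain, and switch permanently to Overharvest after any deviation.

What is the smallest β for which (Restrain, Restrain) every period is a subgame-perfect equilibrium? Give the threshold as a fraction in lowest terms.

Co-op A: cooperation gives 52 each period; deviation gives 90 once then 27 forever.
  52/(1−β) ≥ 90 + 27β/(1−β) ⇒ β ≥ 38/63.
the Delta co-op: cooperation gives 49 each period; deviation gives 51 once then 24 forever.
  β ≥ 2/27.
Both must hold, so the binding constraint is Co-op A's: β ≥ 38/63.

38/63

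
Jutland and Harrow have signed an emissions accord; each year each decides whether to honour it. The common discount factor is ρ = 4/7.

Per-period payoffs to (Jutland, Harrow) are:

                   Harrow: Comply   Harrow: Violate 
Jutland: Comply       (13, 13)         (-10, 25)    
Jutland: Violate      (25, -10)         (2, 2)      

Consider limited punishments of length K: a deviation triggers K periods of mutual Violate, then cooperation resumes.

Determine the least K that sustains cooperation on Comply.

4

IC: ρ(1−ρ^K)/(1−ρ) ≥ (25−13)/(13−2) = 12/11.
With ρ = 4/7: need 1 − ρ^K ≥ 12/11·(1−4/7)/(4/7), i.e. ρ^K ≤ 0.1818.
Since (4/7)^3 = 0.1866 and (4/7)^4 = 0.1066, the smallest such K is 4.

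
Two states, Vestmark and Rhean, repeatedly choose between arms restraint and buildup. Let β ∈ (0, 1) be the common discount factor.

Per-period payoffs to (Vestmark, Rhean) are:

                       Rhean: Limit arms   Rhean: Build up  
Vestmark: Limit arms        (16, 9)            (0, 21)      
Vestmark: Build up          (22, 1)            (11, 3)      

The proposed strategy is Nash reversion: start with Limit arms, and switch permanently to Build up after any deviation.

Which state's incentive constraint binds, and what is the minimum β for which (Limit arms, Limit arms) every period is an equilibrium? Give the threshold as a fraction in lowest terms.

Rhean; β ≥ 2/3

Vestmark: cooperation gives 16 each period; deviation gives 22 once then 11 forever.
  16/(1−β) ≥ 22 + 11β/(1−β) ⇒ β ≥ 6/11.
Rhean: cooperation gives 9 each period; deviation gives 21 once then 3 forever.
  β ≥ 12/18 = 2/3.
Both must hold, so the binding constraint is Rhean's: β ≥ 2/3.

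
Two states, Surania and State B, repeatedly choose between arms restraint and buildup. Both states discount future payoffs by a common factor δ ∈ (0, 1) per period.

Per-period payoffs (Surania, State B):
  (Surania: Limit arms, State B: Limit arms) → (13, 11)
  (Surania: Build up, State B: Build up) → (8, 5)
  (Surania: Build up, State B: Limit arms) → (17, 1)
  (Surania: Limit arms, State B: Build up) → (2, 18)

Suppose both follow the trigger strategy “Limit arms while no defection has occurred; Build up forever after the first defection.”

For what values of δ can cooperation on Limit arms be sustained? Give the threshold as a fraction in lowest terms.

7/13

For Surania: deviation gain 17−13 = 4, per-period punishment loss 13−8 = 5. IC gives δ ≥ 4/9.
For State B: gain 7, loss 6 per period, so δ ≥ 7/13.
The tighter constraint is State B's, so cooperation needs δ ≥ 7/13.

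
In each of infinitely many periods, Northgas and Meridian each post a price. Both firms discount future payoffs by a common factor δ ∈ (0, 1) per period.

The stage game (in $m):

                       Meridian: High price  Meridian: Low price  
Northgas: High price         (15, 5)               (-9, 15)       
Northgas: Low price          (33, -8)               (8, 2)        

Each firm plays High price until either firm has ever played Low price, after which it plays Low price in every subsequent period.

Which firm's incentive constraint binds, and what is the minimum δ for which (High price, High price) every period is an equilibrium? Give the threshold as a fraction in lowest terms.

Northgas: cooperation gives 15 each period; deviation gives 33 once then 8 forever.
  15/(1−δ) ≥ 33 + 8δ/(1−δ) ⇒ δ ≥ 18/25.
Meridian: cooperation gives 5 each period; deviation gives 15 once then 2 forever.
  δ ≥ 10/13.
Both must hold, so the binding constraint is Meridian's: δ ≥ 10/13.

Meridian; δ ≥ 10/13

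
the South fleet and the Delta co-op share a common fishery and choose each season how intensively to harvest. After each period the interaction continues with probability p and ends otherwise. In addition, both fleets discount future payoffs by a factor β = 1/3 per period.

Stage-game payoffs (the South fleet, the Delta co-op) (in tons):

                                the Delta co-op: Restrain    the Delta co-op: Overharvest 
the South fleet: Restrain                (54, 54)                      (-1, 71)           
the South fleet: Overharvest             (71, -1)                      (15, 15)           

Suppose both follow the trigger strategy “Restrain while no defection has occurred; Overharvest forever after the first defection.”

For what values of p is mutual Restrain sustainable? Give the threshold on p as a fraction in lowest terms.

Expected continuation weight on next period's payoff is β·p = 1/3·p, which plays the role of the discount factor.
Cooperation requires 1/3·p ≥ (71−54)/(71−15) = 17/56, hence p ≥ 51/56.

51/56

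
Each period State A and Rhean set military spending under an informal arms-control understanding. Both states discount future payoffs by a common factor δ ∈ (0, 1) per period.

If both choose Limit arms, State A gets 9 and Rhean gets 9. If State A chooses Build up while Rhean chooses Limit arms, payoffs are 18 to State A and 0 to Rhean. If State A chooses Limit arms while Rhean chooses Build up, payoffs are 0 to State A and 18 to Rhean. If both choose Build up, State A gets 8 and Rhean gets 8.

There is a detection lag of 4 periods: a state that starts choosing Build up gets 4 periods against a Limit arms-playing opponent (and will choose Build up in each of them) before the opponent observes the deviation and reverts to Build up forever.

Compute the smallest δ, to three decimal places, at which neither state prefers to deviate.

0.974

A deviator earns 18 for 4 periods, then 8 forever; cooperating earns 9 forever. Multiplying the IC by (1−δ):
9 ≥ 18(1−δ^4) + 8δ^4, so 10·δ^4 ≥ 9 and δ^4 ≥ 9/10.
δ ≥ (9/10)^(1/4) ≈ 0.974.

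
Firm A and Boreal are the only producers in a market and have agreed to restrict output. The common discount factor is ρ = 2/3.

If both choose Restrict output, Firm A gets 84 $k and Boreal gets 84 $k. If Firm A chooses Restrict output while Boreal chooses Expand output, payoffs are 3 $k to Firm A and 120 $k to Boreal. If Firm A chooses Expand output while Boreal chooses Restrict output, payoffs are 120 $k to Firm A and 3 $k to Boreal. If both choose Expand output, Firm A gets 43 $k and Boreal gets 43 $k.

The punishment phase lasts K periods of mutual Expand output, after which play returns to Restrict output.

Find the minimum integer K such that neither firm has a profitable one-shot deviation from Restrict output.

2

No profitable deviation requires (84−43)(ρ+…+ρ^K) ≥ 120−84, i.e. ρ+…+ρ^K ≥ 36/41 ≈ 0.8780.
With ρ = 2/3, the partial sums are K=1: 0.6667, K=2: 1.1111.
K = 2 is the first length at which the sum reaches 0.8780.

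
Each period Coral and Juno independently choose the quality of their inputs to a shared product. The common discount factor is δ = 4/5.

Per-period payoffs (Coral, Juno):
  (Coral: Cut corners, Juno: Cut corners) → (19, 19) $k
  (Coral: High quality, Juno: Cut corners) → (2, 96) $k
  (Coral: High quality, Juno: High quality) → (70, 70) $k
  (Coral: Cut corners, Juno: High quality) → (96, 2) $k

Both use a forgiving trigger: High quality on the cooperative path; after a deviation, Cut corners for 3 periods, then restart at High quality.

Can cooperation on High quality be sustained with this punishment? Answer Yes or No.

Yes

Comparing payoff streams over the 4 periods until play realigns: cooperate → 70(1+δ+…+δ^3); deviate → 96 + 19(δ+…+δ^3).
Cooperation is sustained iff (70−19)(δ+…+δ^3) ≥ 96−70.
δ+…+δ^3 = 4/5·(1−(4/5)^3)/(1−4/5) = 1.9520, and (96−70)/(70−19) = 0.5098.
1.9520 ≥ 0.5098, so cooperation is sustainable.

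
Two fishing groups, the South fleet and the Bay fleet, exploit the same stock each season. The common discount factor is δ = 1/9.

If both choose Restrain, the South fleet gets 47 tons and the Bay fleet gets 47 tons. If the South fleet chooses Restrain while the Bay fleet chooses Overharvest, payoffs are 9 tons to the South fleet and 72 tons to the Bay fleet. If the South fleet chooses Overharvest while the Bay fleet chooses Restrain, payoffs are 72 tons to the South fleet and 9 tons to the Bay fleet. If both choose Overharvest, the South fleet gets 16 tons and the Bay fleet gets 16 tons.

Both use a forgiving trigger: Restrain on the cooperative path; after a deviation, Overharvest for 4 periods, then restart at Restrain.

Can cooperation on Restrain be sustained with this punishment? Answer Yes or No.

No

IC: δ+…+δ^4 ≥ (72−47)/(47−16) = 25/31.
At δ = 1/9: partial sum = 0.1250 < 0.8065. Cooperation not sustainable.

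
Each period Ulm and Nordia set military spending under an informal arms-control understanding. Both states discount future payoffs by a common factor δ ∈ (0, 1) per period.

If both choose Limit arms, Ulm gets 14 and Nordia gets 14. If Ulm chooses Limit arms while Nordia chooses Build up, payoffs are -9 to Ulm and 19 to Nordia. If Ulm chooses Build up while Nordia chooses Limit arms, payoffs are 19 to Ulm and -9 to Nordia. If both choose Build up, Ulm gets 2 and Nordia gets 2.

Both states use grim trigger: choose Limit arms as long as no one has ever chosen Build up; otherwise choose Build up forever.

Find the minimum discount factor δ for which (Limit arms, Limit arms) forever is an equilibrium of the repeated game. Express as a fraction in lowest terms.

5/17

14/(1−δ) ≥ 19 + 2δ/(1−δ)
14 ≥ 19 − 17δ
δ ≥ 5/17.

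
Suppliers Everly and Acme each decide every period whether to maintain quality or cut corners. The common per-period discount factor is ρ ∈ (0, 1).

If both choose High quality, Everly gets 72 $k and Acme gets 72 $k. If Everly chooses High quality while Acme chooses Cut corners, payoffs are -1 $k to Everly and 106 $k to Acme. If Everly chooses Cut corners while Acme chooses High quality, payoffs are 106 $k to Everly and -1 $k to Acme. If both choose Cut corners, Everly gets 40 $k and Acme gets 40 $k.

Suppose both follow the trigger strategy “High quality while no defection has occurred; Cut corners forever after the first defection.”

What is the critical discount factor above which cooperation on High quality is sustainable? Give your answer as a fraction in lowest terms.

Under grim trigger the critical discount factor is (T−C)/(T−P) with T = 106, C = 72, P = 40.
ρ* = (106−72)/(106−40) = 34/66 = 17/33.

17/33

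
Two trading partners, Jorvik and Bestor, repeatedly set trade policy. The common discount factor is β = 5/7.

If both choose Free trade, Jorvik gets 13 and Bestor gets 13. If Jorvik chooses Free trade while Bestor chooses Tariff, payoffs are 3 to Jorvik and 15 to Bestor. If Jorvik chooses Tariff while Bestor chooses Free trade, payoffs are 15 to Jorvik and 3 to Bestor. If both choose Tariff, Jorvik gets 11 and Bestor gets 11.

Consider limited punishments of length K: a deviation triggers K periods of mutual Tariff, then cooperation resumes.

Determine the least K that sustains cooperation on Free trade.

No profitable deviation requires (13−11)(β+…+β^K) ≥ 15−13, i.e. β+…+β^K ≥ 1 ≈ 1.0000.
With β = 5/7, the partial sums are K=1: 0.7143, K=2: 1.2245.
K = 2 is the first length at which the sum reaches 1.0000.

2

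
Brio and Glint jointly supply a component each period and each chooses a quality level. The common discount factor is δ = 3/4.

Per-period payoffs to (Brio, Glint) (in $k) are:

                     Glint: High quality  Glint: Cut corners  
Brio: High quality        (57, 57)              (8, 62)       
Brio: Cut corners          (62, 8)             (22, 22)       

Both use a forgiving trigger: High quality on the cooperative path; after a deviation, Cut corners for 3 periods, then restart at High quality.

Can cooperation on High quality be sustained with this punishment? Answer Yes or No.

IC: δ+…+δ^3 ≥ (62−57)/(57−22) = 1/7.
At δ = 3/4: partial sum = 1.7344 ≥ 0.1429. Cooperation sustainable.

Yes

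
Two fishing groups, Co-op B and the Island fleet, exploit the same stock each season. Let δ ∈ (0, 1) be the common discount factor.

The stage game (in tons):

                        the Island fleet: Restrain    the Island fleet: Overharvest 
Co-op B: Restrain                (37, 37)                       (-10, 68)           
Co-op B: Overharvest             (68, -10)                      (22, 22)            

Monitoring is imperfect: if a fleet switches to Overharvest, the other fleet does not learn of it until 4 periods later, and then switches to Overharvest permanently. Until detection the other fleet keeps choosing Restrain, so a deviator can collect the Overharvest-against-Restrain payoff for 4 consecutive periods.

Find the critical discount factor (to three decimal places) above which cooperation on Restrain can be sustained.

0.906

The best deviation is to choose Overharvest for all 4 undetected periods, earning 68 each, then 22 forever once detected.
Deviation value: 68(1−δ^4)/(1−δ) + 22δ^4/(1−δ); cooperation value: 37/(1−δ).
IC: 37 ≥ 68(1−δ^4) + 22δ^4 = 68 − 46δ^4.
So δ^4 ≥ 31/46, giving δ ≥ (31/46)^(1/4) ≈ 0.906.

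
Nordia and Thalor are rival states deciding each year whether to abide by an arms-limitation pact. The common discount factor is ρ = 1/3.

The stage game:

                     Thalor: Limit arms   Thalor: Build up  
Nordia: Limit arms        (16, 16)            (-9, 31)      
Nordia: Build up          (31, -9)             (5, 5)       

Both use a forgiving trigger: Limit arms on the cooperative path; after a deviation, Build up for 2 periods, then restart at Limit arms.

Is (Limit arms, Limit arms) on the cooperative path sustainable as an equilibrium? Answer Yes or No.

A one-shot deviation gives 31 now, then 5 for 2 periods, then back to 16.
Gain from deviating: (31−16) today; loss: (16−5) in each of the next 2 periods.
No-deviation condition: (16−5)(ρ+…+ρ^2) ≥ 31−16, i.e. ρ+…+ρ^2 ≥ 15/11.
At ρ = 1/3: ρ+…+ρ^2 = 0.4444 < 1.3636.
So cooperation is not sustainable.

No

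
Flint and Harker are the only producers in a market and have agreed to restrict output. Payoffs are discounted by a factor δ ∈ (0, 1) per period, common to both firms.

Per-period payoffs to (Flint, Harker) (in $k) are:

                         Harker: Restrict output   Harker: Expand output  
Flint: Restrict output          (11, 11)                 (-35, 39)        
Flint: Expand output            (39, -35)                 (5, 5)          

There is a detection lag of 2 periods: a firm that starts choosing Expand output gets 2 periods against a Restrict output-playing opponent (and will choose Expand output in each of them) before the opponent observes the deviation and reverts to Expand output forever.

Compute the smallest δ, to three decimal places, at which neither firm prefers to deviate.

0.907

The best deviation is to choose Expand output for all 2 undetected periods, earning 39 each, then 5 forever once detected.
Deviation value: 39(1−δ^2)/(1−δ) + 5δ^2/(1−δ); cooperation value: 11/(1−δ).
IC: 11 ≥ 39(1−δ^2) + 5δ^2 = 39 − 34δ^2.
So δ^2 ≥ 28/34 = 14/17, giving δ ≥ (14/17)^(1/2) ≈ 0.907.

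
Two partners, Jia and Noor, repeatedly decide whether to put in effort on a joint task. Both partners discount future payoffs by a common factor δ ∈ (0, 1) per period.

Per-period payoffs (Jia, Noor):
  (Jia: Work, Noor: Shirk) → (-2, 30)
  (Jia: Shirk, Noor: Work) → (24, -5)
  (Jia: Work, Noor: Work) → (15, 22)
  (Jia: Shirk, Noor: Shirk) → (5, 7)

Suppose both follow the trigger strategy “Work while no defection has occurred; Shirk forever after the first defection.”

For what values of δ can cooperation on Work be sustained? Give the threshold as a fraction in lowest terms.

9/19

Jia's threshold: (24−15)/(24−5) = 9/19.
Noor's threshold: (30−22)/(30−7) = 8/23.
9/19 > 8/23, so Jia binds and δ* = 9/19.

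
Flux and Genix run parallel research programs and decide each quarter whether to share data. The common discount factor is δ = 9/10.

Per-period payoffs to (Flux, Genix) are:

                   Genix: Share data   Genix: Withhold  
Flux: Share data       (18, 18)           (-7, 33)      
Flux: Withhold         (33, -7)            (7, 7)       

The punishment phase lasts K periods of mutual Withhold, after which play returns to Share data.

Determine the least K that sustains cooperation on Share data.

2

Need Σ_{k=1}^{K} δ^k ≥ (33−18)/(18−7) = 1.3636 at δ = 9/10.
At K = 1 the sum is 0.9000 < 1.3636; at K = 2 it is 1.7100 ≥ 1.3636.
So the minimum punishment length is K = 2.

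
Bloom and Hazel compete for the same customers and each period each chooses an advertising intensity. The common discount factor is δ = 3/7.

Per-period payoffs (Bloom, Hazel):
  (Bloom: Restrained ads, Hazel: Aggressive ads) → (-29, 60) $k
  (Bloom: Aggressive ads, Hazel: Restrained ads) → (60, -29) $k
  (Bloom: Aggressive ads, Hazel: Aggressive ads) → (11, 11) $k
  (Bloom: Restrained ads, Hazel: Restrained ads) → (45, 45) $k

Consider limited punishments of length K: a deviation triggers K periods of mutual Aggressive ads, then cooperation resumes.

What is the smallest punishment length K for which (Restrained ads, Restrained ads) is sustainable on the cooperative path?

2

IC: δ(1−δ^K)/(1−δ) ≥ (60−45)/(45−11) = 15/34.
With δ = 3/7: need 1 − δ^K ≥ 15/34·(1−3/7)/(3/7), i.e. δ^K ≤ 0.4118.
Since (3/7)^1 = 0.4286 and (3/7)^2 = 0.1837, the smallest such K is 2.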